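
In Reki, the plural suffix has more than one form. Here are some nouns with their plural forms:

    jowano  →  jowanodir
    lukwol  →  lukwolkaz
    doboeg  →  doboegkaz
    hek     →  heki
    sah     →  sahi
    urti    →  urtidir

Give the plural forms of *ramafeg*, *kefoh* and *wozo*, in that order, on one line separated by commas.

The suffix is conditioned by the final sound: -i when the stem ends in a voiceless consonant (*hek*, *sah*); -kaz when the stem ends in a voiced consonant (*lukwol*, *doboeg*); -dir when the stem ends in a vowel (*jowano*, *urti*).
*ramafeg*: final sound = /g/, a voiced consonant → -kaz → *ramafegkaz*.
The final sound of *kefoh* is /h/, which is a voiceless consonant, so the suffix is -i, giving *kefohi*.
The final sound of *wozo* is /o/, which is a vowel, so the suffix is -dir, giving *wozodir*.

ramafegkaz, kefohi, wozodir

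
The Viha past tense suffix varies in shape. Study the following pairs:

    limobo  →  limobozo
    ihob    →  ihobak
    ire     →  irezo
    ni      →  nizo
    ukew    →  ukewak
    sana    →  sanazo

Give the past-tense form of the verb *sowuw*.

The suffix is conditioned by the final sound: -ak when the stem ends in a consonant (*ihob*, *ukew*); -zo when the stem ends in a vowel (*limobo*, *ire*, *ni*, *sana*).
*sowuw* — final sound /w/ (a consonant) → -ak → *sowuwak*.

sowuwak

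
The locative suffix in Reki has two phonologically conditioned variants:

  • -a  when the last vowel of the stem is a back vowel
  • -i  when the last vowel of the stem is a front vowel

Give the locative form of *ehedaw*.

Since the last vowel of *ehedaw* is /a/ (a back vowel), it takes -a, giving *ehedawa*.

ehedawa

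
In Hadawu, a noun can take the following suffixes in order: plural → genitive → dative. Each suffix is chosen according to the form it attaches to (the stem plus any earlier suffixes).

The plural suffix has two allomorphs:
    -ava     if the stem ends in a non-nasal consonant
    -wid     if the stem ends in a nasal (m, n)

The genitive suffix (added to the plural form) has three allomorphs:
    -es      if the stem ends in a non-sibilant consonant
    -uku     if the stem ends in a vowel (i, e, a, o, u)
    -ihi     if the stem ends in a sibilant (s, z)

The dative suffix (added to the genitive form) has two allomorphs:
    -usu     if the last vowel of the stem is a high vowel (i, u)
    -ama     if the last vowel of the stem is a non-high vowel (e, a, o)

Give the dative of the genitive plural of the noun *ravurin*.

ravurinwidesama

*ravurin*: final consonant = /n/, a nasal → -wid → *ravurinwid*.
The plural form *ravurinwid*: final sound = /d/, a non-sibilant consonant → -es → *ravurinwides*.
Since the last vowel of the genitive form *ravurinwides* is /e/ (a non-high vowel), it takes -ama, giving *ravurinwidesama*.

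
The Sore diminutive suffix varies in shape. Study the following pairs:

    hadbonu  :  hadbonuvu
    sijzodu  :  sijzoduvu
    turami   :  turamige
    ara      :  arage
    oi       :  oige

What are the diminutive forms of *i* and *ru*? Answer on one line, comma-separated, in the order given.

The pattern is rounding harmony: -vu when the last vowel of the stem is a rounded vowel (*hadbonu*, *sijzodu*); -ge when the last vowel of the stem is an unrounded vowel (*turami*, *ara*, *oi*).
Since the last vowel of *i* is /i/ (an unrounded vowel), it takes -ge, giving *ige*.
The last vowel of *ru* is /u/, which is a rounded vowel, so the suffix is -vu, giving *ruvu*.

ige, ruvu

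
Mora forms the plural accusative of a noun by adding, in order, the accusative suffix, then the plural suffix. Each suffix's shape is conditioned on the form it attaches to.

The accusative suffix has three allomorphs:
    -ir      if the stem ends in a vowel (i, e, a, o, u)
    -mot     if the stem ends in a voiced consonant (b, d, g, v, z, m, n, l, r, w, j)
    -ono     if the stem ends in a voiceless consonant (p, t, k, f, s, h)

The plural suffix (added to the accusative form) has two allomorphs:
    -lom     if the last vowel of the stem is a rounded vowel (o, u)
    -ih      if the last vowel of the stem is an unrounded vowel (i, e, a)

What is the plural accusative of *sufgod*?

The final sound of *sufgod* is /d/, which is a voiced consonant, so the accusative suffix is -mot, giving *sufgodmot*.
The accusative form *sufgodmot* — last vowel /o/ (a rounded vowel) → -lom → *sufgodmotlom*.

sufgodmotlom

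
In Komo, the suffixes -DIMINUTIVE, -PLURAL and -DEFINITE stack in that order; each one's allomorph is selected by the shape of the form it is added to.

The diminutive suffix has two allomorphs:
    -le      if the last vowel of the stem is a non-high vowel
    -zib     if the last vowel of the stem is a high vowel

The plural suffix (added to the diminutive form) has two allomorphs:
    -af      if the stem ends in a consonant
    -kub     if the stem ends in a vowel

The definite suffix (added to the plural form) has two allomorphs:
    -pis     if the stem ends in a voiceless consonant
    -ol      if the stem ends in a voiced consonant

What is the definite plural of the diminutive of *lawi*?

lawizibafpis

Since the last vowel of *lawi* is /i/ (a high vowel), it takes -zib, giving *lawizib*.
Since the final sound of the diminutive form *lawizib* is /b/ (a consonant), it takes -af, giving *lawizibaf*.
Since the final consonant of the plural form *lawizibaf* is /f/ (voiceless), it takes -pis, giving *lawizibafpis*.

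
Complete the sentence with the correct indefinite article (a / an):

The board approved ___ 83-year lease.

The indefinite article is chosen by the initial *sound* of the following word, not its spelling.
The number *83* is spoken "eighty-…", beginning with /ˈeɪti/ — a vowel sound.
So the article is *an*: The board approved an 83-year lease.

an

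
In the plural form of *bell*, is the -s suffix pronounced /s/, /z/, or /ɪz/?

The stem *bell* ends in a voiced non-sibilant sound.
The plural suffix surfaces as /ɪz/ after sibilants, /s/ after other voiceless consonants, and /z/ after other voiced sounds.
So the plural -s on *bell* is pronounced /z/.

/z/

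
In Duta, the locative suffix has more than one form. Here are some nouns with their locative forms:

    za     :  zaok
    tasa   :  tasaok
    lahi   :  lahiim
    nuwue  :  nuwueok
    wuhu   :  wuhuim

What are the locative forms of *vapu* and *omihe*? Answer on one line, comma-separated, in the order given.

vapuim, omiheok

Looking at the last vowel of each stem: -im when the last vowel of the stem is a high vowel (*lahi*, *wuhu*); -ok when the last vowel of the stem is a non-high vowel (*za*, *tasa*, *nuwue*).
*vapu*: last vowel = /u/, a high vowel → -im → *vapuim*.
The last vowel of *omihe* is /e/, which is a non-high vowel, so the suffix is -ok, giving *omiheok*.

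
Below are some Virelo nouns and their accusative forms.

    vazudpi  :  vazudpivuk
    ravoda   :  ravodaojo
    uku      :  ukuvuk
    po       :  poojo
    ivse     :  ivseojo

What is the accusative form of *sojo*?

The pattern is height harmony: -vuk when the last vowel of the stem is a high vowel (*vazudpi*, *uku*); -ojo when the last vowel of the stem is a non-high vowel (*ravoda*, *po*, *ivse*).
*sojo*: last vowel = /o/, a non-high vowel → -ojo → *sojoojo*.

sojoojo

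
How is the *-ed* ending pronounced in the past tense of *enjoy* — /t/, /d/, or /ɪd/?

/d/

The stem *enjoy* ends in a voiced sound other than /d/.
The -ed suffix is realized as /ɪd/ after /t, d/; as /t/ after other voiceless consonants; and as /d/ after other voiced sounds.
So -ed on *enjoy* is pronounced /d/.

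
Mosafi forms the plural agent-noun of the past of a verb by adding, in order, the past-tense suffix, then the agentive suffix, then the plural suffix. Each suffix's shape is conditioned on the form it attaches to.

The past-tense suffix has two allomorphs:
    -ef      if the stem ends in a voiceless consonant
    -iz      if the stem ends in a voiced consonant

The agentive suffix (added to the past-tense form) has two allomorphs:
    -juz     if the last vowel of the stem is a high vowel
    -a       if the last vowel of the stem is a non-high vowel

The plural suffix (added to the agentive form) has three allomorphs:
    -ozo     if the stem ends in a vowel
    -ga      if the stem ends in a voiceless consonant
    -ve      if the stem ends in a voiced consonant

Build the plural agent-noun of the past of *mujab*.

mujabizjuzve

Since the final consonant of *mujab* is /b/ (voiced), it takes -iz, giving *mujabiz*.
The last vowel of the past-tense form *mujabiz* is /i/, which is a high vowel, so the agentive suffix is -juz, giving *mujabizjuz*.
The agentive form *mujabizjuz*: final sound = /z/, a voiced consonant → -ve → *mujabizjuzve*.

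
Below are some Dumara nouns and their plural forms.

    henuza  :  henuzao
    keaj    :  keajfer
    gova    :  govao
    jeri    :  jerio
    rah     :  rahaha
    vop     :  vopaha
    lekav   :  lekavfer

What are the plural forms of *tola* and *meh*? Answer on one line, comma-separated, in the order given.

tolao, mehaha

The suffix is conditioned by the final sound: -aha when the stem ends in a voiceless consonant (*rah*, *vop*); -fer when the stem ends in a voiced consonant (*keaj*, *lekav*); -o when the stem ends in a vowel (*henuza*, *gova*, *jeri*).
*tola*: final sound = /a/, a vowel → -o → *tolao*.
Since the final sound of *meh* is /h/ (a voiceless consonant), it takes -aha, giving *mehaha*.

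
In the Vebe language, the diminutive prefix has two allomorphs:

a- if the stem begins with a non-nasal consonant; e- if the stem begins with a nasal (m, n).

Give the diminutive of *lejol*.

Since the first consonant of *lejol* is /l/ (non-nasal), it takes a-, giving *alejol*.

alejol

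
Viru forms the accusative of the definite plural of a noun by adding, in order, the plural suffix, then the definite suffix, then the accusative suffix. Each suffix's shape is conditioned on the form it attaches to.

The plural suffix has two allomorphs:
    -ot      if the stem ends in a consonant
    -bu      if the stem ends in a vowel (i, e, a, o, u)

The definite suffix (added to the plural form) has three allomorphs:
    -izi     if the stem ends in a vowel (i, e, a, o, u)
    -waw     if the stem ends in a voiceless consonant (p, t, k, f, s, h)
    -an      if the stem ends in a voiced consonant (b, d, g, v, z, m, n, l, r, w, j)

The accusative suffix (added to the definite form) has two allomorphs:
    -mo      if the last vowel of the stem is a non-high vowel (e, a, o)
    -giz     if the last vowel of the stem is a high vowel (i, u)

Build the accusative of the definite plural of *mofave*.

mofavebuizigiz

The final sound of *mofave* is /e/, which is a vowel, so the plural suffix is -bu, giving *mofavebu*.
The final sound of the plural form *mofavebu* is /u/, which is a vowel, so the definite suffix is -izi, giving *mofavebuizi*.
Since the last vowel of the definite form *mofavebuizi* is /i/ (a high vowel), it takes -giz, giving *mofavebuizigiz*.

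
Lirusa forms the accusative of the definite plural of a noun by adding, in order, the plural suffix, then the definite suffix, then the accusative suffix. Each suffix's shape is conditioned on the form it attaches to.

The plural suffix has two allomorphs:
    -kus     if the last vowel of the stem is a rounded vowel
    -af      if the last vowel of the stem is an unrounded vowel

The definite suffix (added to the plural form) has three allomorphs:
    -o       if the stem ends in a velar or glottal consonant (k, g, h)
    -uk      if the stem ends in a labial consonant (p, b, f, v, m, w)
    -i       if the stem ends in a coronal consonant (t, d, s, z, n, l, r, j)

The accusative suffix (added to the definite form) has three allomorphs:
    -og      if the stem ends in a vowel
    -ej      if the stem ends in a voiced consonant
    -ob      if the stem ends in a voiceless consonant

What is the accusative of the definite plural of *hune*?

*hune* — last vowel /e/ (an unrounded vowel) → -af → *huneaf*.
The final consonant of the plural form *huneaf* is /f/, which is labial, so the definite suffix is -uk, giving *huneafuk*.
Since the final sound of the definite form *huneafuk* is /k/ (a voiceless consonant), it takes -ob, giving *huneafukob*.

huneafukob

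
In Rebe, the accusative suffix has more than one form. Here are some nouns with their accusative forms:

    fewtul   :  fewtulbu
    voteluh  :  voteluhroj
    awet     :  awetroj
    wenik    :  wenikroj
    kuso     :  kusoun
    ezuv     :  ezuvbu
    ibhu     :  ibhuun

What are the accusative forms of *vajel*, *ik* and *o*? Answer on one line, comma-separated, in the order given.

Looking at the final sound of each stem: -roj when the stem ends in a voiceless consonant (*voteluh*, *awet*, *wenik*); -bu when the stem ends in a voiced consonant (*fewtul*, *ezuv*); -un when the stem ends in a vowel (*kuso*, *ibhu*).
Since the final sound of *vajel* is /l/ (a voiced consonant), it takes -bu, giving *vajelbu*.
*ik*: final sound = /k/, a voiceless consonant → -roj → *ikroj*.
Since the final sound of *o* is /o/ (a vowel), it takes -un, giving *oun*.

vajelbu, ikroj, oun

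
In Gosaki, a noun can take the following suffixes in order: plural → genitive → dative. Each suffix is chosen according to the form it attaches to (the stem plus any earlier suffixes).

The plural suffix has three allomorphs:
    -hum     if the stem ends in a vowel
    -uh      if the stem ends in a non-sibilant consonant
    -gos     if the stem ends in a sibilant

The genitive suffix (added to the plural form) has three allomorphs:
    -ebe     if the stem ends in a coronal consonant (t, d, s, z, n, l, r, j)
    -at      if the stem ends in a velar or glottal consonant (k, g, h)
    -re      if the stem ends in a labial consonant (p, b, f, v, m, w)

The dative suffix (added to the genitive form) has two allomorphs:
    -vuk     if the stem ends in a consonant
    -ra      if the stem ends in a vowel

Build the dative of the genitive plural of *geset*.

gesetuhatvuk

*geset*: final sound = /t/, a non-sibilant consonant → -uh → *gesetuh*.
The plural form *gesetuh*: final consonant = /h/, velar/glottal → -at → *gesetuhat*.
Since the final sound of the genitive form *gesetuhat* is /t/ (a consonant), it takes -vuk, giving *gesetuhatvuk*.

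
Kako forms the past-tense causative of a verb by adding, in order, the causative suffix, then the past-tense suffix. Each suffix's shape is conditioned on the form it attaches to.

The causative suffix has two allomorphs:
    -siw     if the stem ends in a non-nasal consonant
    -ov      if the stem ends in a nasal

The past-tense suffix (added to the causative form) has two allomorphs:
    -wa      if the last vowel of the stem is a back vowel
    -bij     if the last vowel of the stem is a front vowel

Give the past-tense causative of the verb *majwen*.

*majwen* — final consonant /n/ (a nasal) → -ov → *majwenov*.
Since the last vowel of the causative form *majwenov* is /o/ (a back vowel), it takes -wa, giving *majwenovwa*.

majwenovwa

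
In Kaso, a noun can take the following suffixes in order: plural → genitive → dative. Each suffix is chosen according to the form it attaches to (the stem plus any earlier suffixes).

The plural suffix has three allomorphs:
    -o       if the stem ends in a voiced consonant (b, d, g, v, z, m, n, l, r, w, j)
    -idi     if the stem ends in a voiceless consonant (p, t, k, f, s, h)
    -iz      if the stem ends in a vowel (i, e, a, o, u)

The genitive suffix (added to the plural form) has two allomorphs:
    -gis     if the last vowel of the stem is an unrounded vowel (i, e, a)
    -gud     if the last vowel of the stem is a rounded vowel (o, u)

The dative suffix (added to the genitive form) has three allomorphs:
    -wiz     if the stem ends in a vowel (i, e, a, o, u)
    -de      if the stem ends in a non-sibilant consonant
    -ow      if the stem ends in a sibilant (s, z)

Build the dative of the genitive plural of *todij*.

todijogudde

The final sound of *todij* is /j/, which is a voiced consonant, so the plural suffix is -o, giving *todijo*.
Since the last vowel of the plural form *todijo* is /o/ (a rounded vowel), it takes -gud, giving *todijogud*.
The final sound of the genitive form *todijogud* is /d/, which is a non-sibilant consonant, so the dative suffix is -de, giving *todijogudde*.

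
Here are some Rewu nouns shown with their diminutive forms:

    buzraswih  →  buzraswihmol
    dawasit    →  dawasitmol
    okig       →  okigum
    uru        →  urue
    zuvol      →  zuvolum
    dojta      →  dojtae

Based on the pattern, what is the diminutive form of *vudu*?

The alternation tracks the final sound of the stem — -mol when the stem ends in a voiceless consonant (*buzraswih*, *dawasit*); -um when the stem ends in a voiced consonant (*okig*, *zuvol*); -e when the stem ends in a vowel (*uru*, *dojta*).
*vudu* — final sound /u/ (a vowel) → -e → *vudue*.

vudue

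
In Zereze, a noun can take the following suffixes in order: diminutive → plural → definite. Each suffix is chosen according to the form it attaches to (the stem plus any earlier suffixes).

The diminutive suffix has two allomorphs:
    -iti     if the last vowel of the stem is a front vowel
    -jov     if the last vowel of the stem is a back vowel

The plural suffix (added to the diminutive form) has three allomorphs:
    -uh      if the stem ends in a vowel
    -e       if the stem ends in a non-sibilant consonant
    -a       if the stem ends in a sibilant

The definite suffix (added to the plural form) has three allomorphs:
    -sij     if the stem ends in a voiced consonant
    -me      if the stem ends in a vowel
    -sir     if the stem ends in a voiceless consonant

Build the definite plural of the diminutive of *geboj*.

Since the last vowel of *geboj* is /o/ (a back vowel), it takes -jov, giving *gebojjov*.
The diminutive form *gebojjov*: final sound = /v/, a non-sibilant consonant → -e → *gebojjove*.
The plural form *gebojjove* — final sound /e/ (a vowel) → -me → *gebojjoveme*.

gebojjoveme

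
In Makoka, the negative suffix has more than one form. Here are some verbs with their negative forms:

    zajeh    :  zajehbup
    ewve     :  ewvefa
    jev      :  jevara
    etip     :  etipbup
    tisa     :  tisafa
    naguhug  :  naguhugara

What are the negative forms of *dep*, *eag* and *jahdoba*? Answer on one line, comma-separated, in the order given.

depbup, eagara, jahdobafa

The suffix is conditioned by the final sound: -bup when the stem ends in a voiceless consonant (*zajeh*, *etip*); -ara when the stem ends in a voiced consonant (*jev*, *naguhug*); -fa when the stem ends in a vowel (*ewve*, *tisa*).
*dep* — final sound /p/ (a voiceless consonant) → -bup → *depbup*.
The final sound of *eag* is /g/, which is a voiced consonant, so the suffix is -ara, giving *eagara*.
*jahdoba* — final sound /a/ (a vowel) → -fa → *jahdobafa*.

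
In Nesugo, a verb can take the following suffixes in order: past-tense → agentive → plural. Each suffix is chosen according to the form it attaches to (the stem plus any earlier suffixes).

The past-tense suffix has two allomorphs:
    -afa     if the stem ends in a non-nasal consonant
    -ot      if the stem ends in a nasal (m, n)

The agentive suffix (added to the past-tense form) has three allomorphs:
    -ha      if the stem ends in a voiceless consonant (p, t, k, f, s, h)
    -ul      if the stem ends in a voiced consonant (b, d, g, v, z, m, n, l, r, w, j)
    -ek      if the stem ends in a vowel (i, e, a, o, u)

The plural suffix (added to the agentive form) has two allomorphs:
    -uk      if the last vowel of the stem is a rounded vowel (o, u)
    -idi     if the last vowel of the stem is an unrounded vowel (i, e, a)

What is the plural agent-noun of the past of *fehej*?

*fehej*: final consonant = /j/, non-nasal → -afa → *fehejafa*.
The final sound of the past-tense form *fehejafa* is /a/, which is a vowel, so the agentive suffix is -ek, giving *fehejafaek*.
The last vowel of the agentive form *fehejafaek* is /e/, which is an unrounded vowel, so the plural suffix is -idi, giving *fehejafaekidi*.

fehejafaekidi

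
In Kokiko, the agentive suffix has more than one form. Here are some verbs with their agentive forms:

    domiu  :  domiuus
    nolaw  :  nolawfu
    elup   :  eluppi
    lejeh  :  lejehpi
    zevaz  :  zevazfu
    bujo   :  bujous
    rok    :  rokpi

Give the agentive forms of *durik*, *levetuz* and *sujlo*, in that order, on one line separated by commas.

durikpi, levetuzfu, sujlous

The suffix is conditioned by the final sound: -pi when the stem ends in a voiceless consonant (*elup*, *lejeh*, *rok*); -fu when the stem ends in a voiced consonant (*nolaw*, *zevaz*); -us when the stem ends in a vowel (*domiu*, *bujo*).
*durik*: final sound = /k/, a voiceless consonant → -pi → *durikpi*.
The final sound of *levetuz* is /z/, which is a voiced consonant, so the suffix is -fu, giving *levetuzfu*.
Since the final sound of *sujlo* is /o/ (a vowel), it takes -us, giving *sujlous*.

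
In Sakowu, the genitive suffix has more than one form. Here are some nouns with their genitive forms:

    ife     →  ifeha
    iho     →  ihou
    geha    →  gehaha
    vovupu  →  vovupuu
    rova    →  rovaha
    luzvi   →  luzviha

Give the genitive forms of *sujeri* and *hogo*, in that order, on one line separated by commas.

sujeriha, hogou

The suffix is conditioned by the last vowel: -u when the last vowel of the stem is a rounded vowel (*iho*, *vovupu*); -ha when the last vowel of the stem is an unrounded vowel (*ife*, *geha*, *rova*, *luzvi*).
The last vowel of *sujeri* is /i/, which is an unrounded vowel, so the suffix is -ha, giving *sujeriha*.
*hogo* — last vowel /o/ (a rounded vowel) → -u → *hogou*.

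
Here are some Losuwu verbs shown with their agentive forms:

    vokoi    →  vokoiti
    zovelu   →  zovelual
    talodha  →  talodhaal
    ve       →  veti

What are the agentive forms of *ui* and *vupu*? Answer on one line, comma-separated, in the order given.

The alternation tracks the last vowel of the stem — -ti when the last vowel of the stem is a front vowel (*vokoi*, *ve*); -al when the last vowel of the stem is a back vowel (*zovelu*, *talodha*).
The last vowel of *ui* is /i/, which is a front vowel, so the suffix is -ti, giving *uiti*.
Since the last vowel of *vupu* is /u/ (a back vowel), it takes -al, giving *vupual*.

uiti, vupual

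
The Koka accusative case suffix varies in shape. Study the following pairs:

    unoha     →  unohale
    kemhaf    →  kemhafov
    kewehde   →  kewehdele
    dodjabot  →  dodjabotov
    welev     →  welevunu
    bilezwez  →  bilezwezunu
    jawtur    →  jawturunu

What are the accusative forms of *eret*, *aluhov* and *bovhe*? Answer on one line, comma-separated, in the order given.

The alternation tracks the final sound of the stem — -ov when the stem ends in a voiceless consonant (*kemhaf*, *dodjabot*); -unu when the stem ends in a voiced consonant (*welev*, *bilezwez*, *jawtur*); -le when the stem ends in a vowel (*unoha*, *kewehde*).
*eret*: final sound = /t/, a voiceless consonant → -ov → *eretov*.
*aluhov* — final sound /v/ (a voiced consonant) → -unu → *aluhovunu*.
Since the final sound of *bovhe* is /e/ (a vowel), it takes -le, giving *bovhele*.

eretov, aluhovunu, bovhele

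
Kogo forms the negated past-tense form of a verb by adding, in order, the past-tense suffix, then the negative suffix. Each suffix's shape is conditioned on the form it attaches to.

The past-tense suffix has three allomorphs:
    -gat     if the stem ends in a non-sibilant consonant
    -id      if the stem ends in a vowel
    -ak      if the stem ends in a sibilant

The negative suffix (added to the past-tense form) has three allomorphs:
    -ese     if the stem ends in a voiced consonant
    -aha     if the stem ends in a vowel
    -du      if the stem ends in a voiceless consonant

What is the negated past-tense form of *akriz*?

The final sound of *akriz* is /z/, which is a sibilant, so the past-tense suffix is -ak, giving *akrizak*.
The final sound of the past-tense form *akrizak* is /k/, which is a voiceless consonant, so the negative suffix is -du, giving *akrizakdu*.

akrizakdu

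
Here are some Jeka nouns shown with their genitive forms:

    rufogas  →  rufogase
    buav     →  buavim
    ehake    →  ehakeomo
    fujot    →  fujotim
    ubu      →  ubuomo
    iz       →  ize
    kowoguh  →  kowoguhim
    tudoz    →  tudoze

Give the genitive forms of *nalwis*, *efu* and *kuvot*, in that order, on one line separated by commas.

The pattern is sibilance of the final sound: -e when the stem ends in a sibilant (*rufogas*, *iz*, *tudoz*); -im when the stem ends in a non-sibilant consonant (*buav*, *fujot*, *kowoguh*); -omo when the stem ends in a vowel (*ehake*, *ubu*).
Since the final sound of *nalwis* is /s/ (a sibilant), it takes -e, giving *nalwise*.
*efu* — final sound /u/ (a vowel) → -omo → *efuomo*.
*kuvot*: final sound = /t/, a non-sibilant consonant → -im → *kuvotim*.

nalwise, efuomo, kuvotim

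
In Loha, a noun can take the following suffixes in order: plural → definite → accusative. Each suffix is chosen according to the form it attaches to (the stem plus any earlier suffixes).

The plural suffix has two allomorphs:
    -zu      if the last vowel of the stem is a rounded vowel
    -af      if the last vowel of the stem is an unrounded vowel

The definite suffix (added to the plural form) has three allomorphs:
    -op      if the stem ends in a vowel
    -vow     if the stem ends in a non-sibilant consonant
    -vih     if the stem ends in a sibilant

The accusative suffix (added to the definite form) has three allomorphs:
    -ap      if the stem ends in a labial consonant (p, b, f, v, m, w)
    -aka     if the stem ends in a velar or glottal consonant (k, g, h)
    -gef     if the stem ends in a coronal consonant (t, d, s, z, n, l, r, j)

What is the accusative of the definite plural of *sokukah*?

sokukahafvowap

Since the last vowel of *sokukah* is /a/ (an unrounded vowel), it takes -af, giving *sokukahaf*.
The plural form *sokukahaf* — final sound /f/ (a non-sibilant consonant) → -vow → *sokukahafvow*.
The definite form *sokukahafvow*: final consonant = /w/, labial → -ap → *sokukahafvowap*.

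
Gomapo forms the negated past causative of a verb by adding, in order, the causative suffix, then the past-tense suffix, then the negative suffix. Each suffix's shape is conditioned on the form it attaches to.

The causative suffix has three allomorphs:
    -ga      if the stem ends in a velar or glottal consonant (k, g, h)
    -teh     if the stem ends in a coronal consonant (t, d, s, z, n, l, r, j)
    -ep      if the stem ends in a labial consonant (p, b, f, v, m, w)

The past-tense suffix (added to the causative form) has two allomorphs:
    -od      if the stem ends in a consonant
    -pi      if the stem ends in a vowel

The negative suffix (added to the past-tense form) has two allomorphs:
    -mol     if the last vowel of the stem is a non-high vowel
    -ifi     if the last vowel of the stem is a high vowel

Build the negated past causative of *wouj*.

*wouj* — final consonant /j/ (coronal) → -teh → *woujteh*.
Since the final sound of the causative form *woujteh* is /h/ (a consonant), it takes -od, giving *woujtehod*.
The past-tense form *woujtehod* — last vowel /o/ (a non-high vowel) → -mol → *woujtehodmol*.

woujtehodmol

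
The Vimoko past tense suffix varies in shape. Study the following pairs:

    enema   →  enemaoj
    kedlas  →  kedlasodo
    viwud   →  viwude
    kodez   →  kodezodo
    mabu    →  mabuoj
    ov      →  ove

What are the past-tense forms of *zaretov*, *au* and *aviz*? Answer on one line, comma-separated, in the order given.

zaretove, auoj, avizodo

The suffix is conditioned by the final sound: -odo when the stem ends in a sibilant (*kedlas*, *kodez*); -e when the stem ends in a non-sibilant consonant (*viwud*, *ov*); -oj when the stem ends in a vowel (*enema*, *mabu*).
*zaretov* — final sound /v/ (a non-sibilant consonant) → -e → *zaretove*.
The final sound of *au* is /u/, which is a vowel, so the suffix is -oj, giving *auoj*.
The final sound of *aviz* is /z/, which is a sibilant, so the suffix is -odo, giving *avizodo*.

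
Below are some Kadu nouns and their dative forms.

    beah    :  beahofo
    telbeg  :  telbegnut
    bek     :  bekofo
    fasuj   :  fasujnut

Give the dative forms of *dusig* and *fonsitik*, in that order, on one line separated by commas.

Looking at the final consonant of each stem: -ofo when the stem ends in a voiceless consonant (*beah*, *bek*); -nut when the stem ends in a voiced consonant (*telbeg*, *fasuj*).
*dusig* — final consonant /g/ (voiced) → -nut → *dusignut*.
*fonsitik* — final consonant /k/ (voiceless) → -ofo → *fonsitikofo*.

dusignut, fonsitikofo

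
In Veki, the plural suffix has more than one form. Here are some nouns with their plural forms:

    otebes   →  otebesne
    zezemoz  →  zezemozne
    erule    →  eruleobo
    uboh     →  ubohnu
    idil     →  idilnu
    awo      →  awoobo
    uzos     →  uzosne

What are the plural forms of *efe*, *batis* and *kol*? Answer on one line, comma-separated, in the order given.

efeobo, batisne, kolnu

The pattern is sibilance of the final sound: -ne when the stem ends in a sibilant (*otebes*, *zezemoz*, *uzos*); -nu when the stem ends in a non-sibilant consonant (*uboh*, *idil*); -obo when the stem ends in a vowel (*erule*, *awo*).
*efe*: final sound = /e/, a vowel → -obo → *efeobo*.
*batis* — final sound /s/ (a sibilant) → -ne → *batisne*.
Since the final sound of *kol* is /l/ (a non-sibilant consonant), it takes -nu, giving *kolnu*.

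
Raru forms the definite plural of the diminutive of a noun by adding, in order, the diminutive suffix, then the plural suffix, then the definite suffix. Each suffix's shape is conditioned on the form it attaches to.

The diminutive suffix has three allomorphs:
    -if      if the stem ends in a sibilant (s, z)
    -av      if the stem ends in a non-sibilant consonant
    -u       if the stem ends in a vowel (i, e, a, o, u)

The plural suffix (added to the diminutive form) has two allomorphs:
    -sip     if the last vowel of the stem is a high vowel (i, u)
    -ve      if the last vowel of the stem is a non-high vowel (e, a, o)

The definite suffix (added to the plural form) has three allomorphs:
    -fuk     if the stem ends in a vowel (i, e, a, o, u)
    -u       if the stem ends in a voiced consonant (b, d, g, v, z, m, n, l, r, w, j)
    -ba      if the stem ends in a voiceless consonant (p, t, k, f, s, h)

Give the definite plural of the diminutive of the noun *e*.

eusipba

Since the final sound of *e* is /e/ (a vowel), it takes -u, giving *eu*.
The diminutive form *eu*: last vowel = /u/, a high vowel → -sip → *eusip*.
Since the final sound of the plural form *eusip* is /p/ (a voiceless consonant), it takes -ba, giving *eusipba*.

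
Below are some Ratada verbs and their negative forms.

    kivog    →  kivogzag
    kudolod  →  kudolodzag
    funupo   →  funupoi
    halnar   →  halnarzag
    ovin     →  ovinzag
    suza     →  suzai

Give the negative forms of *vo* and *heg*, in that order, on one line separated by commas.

The alternation tracks the final sound of the stem — -zag when the stem ends in a consonant (*kivog*, *kudolod*, *halnar*, *ovin*); -i when the stem ends in a vowel (*funupo*, *suza*).
*vo* — final sound /o/ (a vowel) → -i → *voi*.
*heg* — final sound /g/ (a consonant) → -zag → *hegzag*.

voi, hegzag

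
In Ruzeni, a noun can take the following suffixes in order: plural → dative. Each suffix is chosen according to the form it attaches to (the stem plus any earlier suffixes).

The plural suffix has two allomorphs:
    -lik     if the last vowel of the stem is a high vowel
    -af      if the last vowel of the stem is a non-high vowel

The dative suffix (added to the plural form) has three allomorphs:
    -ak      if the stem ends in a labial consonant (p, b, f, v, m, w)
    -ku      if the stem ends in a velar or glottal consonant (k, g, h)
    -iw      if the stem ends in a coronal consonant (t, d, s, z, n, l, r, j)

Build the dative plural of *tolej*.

tolejafak

*tolej*: last vowel = /e/, a non-high vowel → -af → *tolejaf*.
The final consonant of the plural form *tolejaf* is /f/, which is labial, so the dative suffix is -ak, giving *tolejafak*.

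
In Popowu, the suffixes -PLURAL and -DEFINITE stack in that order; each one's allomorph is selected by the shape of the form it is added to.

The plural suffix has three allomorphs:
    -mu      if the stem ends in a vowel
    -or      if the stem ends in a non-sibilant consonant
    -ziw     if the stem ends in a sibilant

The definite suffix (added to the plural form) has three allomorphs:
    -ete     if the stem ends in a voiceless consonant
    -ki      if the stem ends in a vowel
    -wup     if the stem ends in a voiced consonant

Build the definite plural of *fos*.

*fos* — final sound /s/ (a sibilant) → -ziw → *fosziw*.
The final sound of the plural form *fosziw* is /w/, which is a voiced consonant, so the definite suffix is -wup, giving *fosziwwup*.

fosziwwup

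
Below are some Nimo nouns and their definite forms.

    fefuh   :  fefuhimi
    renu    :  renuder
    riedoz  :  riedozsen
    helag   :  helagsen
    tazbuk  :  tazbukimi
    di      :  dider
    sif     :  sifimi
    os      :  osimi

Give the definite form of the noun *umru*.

umruder

The suffix is conditioned by the final sound: -imi when the stem ends in a voiceless consonant (*fefuh*, *tazbuk*, *sif*, *os*); -sen when the stem ends in a voiced consonant (*riedoz*, *helag*); -der when the stem ends in a vowel (*renu*, *di*).
*umru*: final sound = /u/, a vowel → -der → *umruder*.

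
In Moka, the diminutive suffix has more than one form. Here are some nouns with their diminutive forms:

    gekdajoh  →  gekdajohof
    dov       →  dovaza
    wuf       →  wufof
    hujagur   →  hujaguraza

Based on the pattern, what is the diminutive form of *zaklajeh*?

The suffix is conditioned by the final consonant: -of when the stem ends in a voiceless consonant (*gekdajoh*, *wuf*); -aza when the stem ends in a voiced consonant (*dov*, *hujagur*).
The final consonant of *zaklajeh* is /h/, which is voiceless, so the suffix is -of, giving *zaklajehof*.

zaklajehof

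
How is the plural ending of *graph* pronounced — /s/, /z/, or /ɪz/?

/s/

The stem *graph* ends in a voiceless non-sibilant consonant.
The plural suffix surfaces as /ɪz/ after sibilants, /s/ after other voiceless consonants, and /z/ after other voiced sounds.
So the plural -s on *graph* is pronounced /s/.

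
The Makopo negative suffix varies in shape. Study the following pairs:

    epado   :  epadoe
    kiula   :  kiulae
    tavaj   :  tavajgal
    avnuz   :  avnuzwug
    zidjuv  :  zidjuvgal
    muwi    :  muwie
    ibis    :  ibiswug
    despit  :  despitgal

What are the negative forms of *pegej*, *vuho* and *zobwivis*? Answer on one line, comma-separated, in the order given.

The suffix is conditioned by the final sound: -wug when the stem ends in a sibilant (*avnuz*, *ibis*); -gal when the stem ends in a non-sibilant consonant (*tavaj*, *zidjuv*, *despit*); -e when the stem ends in a vowel (*epado*, *kiula*, *muwi*).
The final sound of *pegej* is /j/, which is a non-sibilant consonant, so the suffix is -gal, giving *pegejgal*.
*vuho* — final sound /o/ (a vowel) → -e → *vuhoe*.
*zobwivis*: final sound = /s/, a sibilant → -wug → *zobwiviswug*.

pegejgal, vuhoe, zobwiviswug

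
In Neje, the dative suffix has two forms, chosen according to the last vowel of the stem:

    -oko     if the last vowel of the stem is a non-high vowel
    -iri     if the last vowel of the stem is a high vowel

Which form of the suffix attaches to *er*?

-oko

*er* — last vowel /e/ (a non-high vowel) → -oko.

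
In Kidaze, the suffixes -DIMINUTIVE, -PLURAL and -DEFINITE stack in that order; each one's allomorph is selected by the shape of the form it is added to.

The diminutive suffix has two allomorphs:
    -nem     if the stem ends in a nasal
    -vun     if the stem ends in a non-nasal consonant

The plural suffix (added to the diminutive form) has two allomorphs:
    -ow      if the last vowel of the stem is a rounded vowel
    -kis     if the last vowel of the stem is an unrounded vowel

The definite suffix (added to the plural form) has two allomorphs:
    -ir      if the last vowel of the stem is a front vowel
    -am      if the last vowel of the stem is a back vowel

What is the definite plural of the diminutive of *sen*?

sennemkisir

Since the final consonant of *sen* is /n/ (a nasal), it takes -nem, giving *sennem*.
The diminutive form *sennem*: last vowel = /e/, an unrounded vowel → -kis → *sennemkis*.
The last vowel of the plural form *sennemkis* is /i/, which is a front vowel, so the definite suffix is -ir, giving *sennemkisir*.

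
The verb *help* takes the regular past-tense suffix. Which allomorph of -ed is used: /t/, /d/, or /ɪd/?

The stem *help* ends in a voiceless consonant other than /t/.
The -ed suffix is realized as /ɪd/ after /t, d/; as /t/ after other voiceless consonants; and as /d/ after other voiced sounds.
So -ed on *help* is pronounced /t/.

/t/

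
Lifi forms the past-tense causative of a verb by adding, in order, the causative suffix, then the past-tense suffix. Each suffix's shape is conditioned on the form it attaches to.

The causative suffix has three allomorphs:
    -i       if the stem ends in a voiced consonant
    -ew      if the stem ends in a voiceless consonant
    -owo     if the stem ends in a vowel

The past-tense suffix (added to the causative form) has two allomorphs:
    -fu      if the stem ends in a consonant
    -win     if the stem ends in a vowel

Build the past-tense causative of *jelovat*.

jelovatewfu

*jelovat*: final sound = /t/, a voiceless consonant → -ew → *jelovatew*.
The causative form *jelovatew*: final sound = /w/, a consonant → -fu → *jelovatewfu*.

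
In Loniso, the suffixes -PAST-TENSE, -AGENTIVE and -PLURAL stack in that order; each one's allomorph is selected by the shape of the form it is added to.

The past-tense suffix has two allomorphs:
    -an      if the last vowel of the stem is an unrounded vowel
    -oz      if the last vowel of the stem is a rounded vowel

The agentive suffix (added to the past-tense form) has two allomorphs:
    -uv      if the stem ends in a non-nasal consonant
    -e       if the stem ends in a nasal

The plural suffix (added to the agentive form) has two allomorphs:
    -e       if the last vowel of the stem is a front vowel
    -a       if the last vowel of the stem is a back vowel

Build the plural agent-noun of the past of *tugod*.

tugodozuva

*tugod*: last vowel = /o/, a rounded vowel → -oz → *tugodoz*.
The past-tense form *tugodoz* — final consonant /z/ (non-nasal) → -uv → *tugodozuv*.
The last vowel of the agentive form *tugodozuv* is /u/, which is a back vowel, so the plural suffix is -a, giving *tugodozuva*.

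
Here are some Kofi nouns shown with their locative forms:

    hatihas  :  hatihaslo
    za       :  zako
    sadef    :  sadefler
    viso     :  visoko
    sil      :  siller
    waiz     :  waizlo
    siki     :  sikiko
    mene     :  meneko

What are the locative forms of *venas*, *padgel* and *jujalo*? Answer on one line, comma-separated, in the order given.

The suffix is conditioned by the final sound: -lo when the stem ends in a sibilant (*hatihas*, *waiz*); -ler when the stem ends in a non-sibilant consonant (*sadef*, *sil*); -ko when the stem ends in a vowel (*za*, *viso*, *siki*, *mene*).
*venas* — final sound /s/ (a sibilant) → -lo → *venaslo*.
The final sound of *padgel* is /l/, which is a non-sibilant consonant, so the suffix is -ler, giving *padgeller*.
Since the final sound of *jujalo* is /o/ (a vowel), it takes -ko, giving *jujaloko*.

venaslo, padgeller, jujaloko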